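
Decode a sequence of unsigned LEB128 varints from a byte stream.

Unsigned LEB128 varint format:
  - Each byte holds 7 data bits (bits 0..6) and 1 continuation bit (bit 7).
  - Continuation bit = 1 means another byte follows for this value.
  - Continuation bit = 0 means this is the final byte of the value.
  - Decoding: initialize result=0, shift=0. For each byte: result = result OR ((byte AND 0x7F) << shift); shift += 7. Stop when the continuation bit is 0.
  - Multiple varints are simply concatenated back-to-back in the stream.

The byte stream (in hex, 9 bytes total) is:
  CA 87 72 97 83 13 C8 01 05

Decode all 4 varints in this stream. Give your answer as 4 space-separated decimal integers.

  byte[0]=0xCA cont=1 payload=0x4A=74: acc |= 74<<0 -> acc=74 shift=7
  byte[1]=0x87 cont=1 payload=0x07=7: acc |= 7<<7 -> acc=970 shift=14
  byte[2]=0x72 cont=0 payload=0x72=114: acc |= 114<<14 -> acc=1868746 shift=21 [end]
Varint 1: bytes[0:3] = CA 87 72 -> value 1868746 (3 byte(s))
  byte[3]=0x97 cont=1 payload=0x17=23: acc |= 23<<0 -> acc=23 shift=7
  byte[4]=0x83 cont=1 payload=0x03=3: acc |= 3<<7 -> acc=407 shift=14
  byte[5]=0x13 cont=0 payload=0x13=19: acc |= 19<<14 -> acc=311703 shift=21 [end]
Varint 2: bytes[3:6] = 97 83 13 -> value 311703 (3 byte(s))
  byte[6]=0xC8 cont=1 payload=0x48=72: acc |= 72<<0 -> acc=72 shift=7
  byte[7]=0x01 cont=0 payload=0x01=1: acc |= 1<<7 -> acc=200 shift=14 [end]
Varint 3: bytes[6:8] = C8 01 -> value 200 (2 byte(s))
  byte[8]=0x05 cont=0 payload=0x05=5: acc |= 5<<0 -> acc=5 shift=7 [end]
Varint 4: bytes[8:9] = 05 -> value 5 (1 byte(s))

Answer: 1868746 311703 200 5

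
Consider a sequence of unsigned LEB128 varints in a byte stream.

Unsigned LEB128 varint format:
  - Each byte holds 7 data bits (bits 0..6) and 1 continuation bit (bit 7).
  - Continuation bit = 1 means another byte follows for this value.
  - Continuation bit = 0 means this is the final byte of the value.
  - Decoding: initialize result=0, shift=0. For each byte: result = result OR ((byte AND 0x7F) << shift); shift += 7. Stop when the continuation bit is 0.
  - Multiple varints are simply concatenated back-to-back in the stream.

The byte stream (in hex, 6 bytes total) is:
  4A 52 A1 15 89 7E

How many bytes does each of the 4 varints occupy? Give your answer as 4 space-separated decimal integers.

Answer: 1 1 2 2

Derivation:
  byte[0]=0x4A cont=0 payload=0x4A=74: acc |= 74<<0 -> acc=74 shift=7 [end]
Varint 1: bytes[0:1] = 4A -> value 74 (1 byte(s))
  byte[1]=0x52 cont=0 payload=0x52=82: acc |= 82<<0 -> acc=82 shift=7 [end]
Varint 2: bytes[1:2] = 52 -> value 82 (1 byte(s))
  byte[2]=0xA1 cont=1 payload=0x21=33: acc |= 33<<0 -> acc=33 shift=7
  byte[3]=0x15 cont=0 payload=0x15=21: acc |= 21<<7 -> acc=2721 shift=14 [end]
Varint 3: bytes[2:4] = A1 15 -> value 2721 (2 byte(s))
  byte[4]=0x89 cont=1 payload=0x09=9: acc |= 9<<0 -> acc=9 shift=7
  byte[5]=0x7E cont=0 payload=0x7E=126: acc |= 126<<7 -> acc=16137 shift=14 [end]
Varint 4: bytes[4:6] = 89 7E -> value 16137 (2 byte(s))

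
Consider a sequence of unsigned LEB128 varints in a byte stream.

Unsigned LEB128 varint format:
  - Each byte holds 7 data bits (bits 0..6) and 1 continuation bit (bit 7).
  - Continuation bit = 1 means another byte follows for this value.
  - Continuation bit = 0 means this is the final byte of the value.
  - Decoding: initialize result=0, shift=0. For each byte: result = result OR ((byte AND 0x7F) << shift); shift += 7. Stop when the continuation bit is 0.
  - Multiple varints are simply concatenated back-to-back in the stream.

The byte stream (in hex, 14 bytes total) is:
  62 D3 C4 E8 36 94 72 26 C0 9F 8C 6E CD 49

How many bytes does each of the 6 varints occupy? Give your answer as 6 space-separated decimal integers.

Answer: 1 4 2 1 4 2

Derivation:
  byte[0]=0x62 cont=0 payload=0x62=98: acc |= 98<<0 -> acc=98 shift=7 [end]
Varint 1: bytes[0:1] = 62 -> value 98 (1 byte(s))
  byte[1]=0xD3 cont=1 payload=0x53=83: acc |= 83<<0 -> acc=83 shift=7
  byte[2]=0xC4 cont=1 payload=0x44=68: acc |= 68<<7 -> acc=8787 shift=14
  byte[3]=0xE8 cont=1 payload=0x68=104: acc |= 104<<14 -> acc=1712723 shift=21
  byte[4]=0x36 cont=0 payload=0x36=54: acc |= 54<<21 -> acc=114958931 shift=28 [end]
Varint 2: bytes[1:5] = D3 C4 E8 36 -> value 114958931 (4 byte(s))
  byte[5]=0x94 cont=1 payload=0x14=20: acc |= 20<<0 -> acc=20 shift=7
  byte[6]=0x72 cont=0 payload=0x72=114: acc |= 114<<7 -> acc=14612 shift=14 [end]
Varint 3: bytes[5:7] = 94 72 -> value 14612 (2 byte(s))
  byte[7]=0x26 cont=0 payload=0x26=38: acc |= 38<<0 -> acc=38 shift=7 [end]
Varint 4: bytes[7:8] = 26 -> value 38 (1 byte(s))
  byte[8]=0xC0 cont=1 payload=0x40=64: acc |= 64<<0 -> acc=64 shift=7
  byte[9]=0x9F cont=1 payload=0x1F=31: acc |= 31<<7 -> acc=4032 shift=14
  byte[10]=0x8C cont=1 payload=0x0C=12: acc |= 12<<14 -> acc=200640 shift=21
  byte[11]=0x6E cont=0 payload=0x6E=110: acc |= 110<<21 -> acc=230887360 shift=28 [end]
Varint 5: bytes[8:12] = C0 9F 8C 6E -> value 230887360 (4 byte(s))
  byte[12]=0xCD cont=1 payload=0x4D=77: acc |= 77<<0 -> acc=77 shift=7
  byte[13]=0x49 cont=0 payload=0x49=73: acc |= 73<<7 -> acc=9421 shift=14 [end]
Varint 6: bytes[12:14] = CD 49 -> value 9421 (2 byte(s))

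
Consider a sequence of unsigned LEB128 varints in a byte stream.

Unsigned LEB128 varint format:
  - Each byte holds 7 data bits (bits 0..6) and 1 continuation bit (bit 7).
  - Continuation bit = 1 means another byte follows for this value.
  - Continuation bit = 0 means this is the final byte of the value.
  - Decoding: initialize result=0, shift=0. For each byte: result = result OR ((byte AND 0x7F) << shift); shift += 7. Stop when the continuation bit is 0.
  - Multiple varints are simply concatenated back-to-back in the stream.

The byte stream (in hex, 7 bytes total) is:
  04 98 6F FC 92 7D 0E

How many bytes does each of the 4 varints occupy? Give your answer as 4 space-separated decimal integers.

  byte[0]=0x04 cont=0 payload=0x04=4: acc |= 4<<0 -> acc=4 shift=7 [end]
Varint 1: bytes[0:1] = 04 -> value 4 (1 byte(s))
  byte[1]=0x98 cont=1 payload=0x18=24: acc |= 24<<0 -> acc=24 shift=7
  byte[2]=0x6F cont=0 payload=0x6F=111: acc |= 111<<7 -> acc=14232 shift=14 [end]
Varint 2: bytes[1:3] = 98 6F -> value 14232 (2 byte(s))
  byte[3]=0xFC cont=1 payload=0x7C=124: acc |= 124<<0 -> acc=124 shift=7
  byte[4]=0x92 cont=1 payload=0x12=18: acc |= 18<<7 -> acc=2428 shift=14
  byte[5]=0x7D cont=0 payload=0x7D=125: acc |= 125<<14 -> acc=2050428 shift=21 [end]
Varint 3: bytes[3:6] = FC 92 7D -> value 2050428 (3 byte(s))
  byte[6]=0x0E cont=0 payload=0x0E=14: acc |= 14<<0 -> acc=14 shift=7 [end]
Varint 4: bytes[6:7] = 0E -> value 14 (1 byte(s))

Answer: 1 2 3 1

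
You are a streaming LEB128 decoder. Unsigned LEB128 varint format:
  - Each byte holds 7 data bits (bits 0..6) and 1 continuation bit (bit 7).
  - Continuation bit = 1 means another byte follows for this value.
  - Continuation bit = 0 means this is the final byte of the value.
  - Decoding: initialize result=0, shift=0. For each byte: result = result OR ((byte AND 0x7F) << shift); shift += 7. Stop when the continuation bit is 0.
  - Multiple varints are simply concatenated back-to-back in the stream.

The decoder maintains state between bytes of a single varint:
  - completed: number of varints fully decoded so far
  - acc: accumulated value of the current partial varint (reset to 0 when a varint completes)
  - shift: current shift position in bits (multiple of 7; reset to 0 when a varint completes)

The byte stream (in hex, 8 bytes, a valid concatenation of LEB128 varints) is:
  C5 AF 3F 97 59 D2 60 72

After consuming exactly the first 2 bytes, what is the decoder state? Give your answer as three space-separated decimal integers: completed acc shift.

Answer: 0 6085 14

Derivation:
byte[0]=0xC5 cont=1 payload=0x45: acc |= 69<<0 -> completed=0 acc=69 shift=7
byte[1]=0xAF cont=1 payload=0x2F: acc |= 47<<7 -> completed=0 acc=6085 shift=14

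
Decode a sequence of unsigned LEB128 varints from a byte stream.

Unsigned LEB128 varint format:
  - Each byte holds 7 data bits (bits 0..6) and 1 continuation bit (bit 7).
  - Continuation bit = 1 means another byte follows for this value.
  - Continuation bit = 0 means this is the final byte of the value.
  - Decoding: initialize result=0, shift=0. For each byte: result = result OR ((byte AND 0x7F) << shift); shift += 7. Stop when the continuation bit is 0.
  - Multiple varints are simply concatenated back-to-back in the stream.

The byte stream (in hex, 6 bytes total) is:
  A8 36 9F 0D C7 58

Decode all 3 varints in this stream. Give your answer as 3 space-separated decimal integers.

  byte[0]=0xA8 cont=1 payload=0x28=40: acc |= 40<<0 -> acc=40 shift=7
  byte[1]=0x36 cont=0 payload=0x36=54: acc |= 54<<7 -> acc=6952 shift=14 [end]
Varint 1: bytes[0:2] = A8 36 -> value 6952 (2 byte(s))
  byte[2]=0x9F cont=1 payload=0x1F=31: acc |= 31<<0 -> acc=31 shift=7
  byte[3]=0x0D cont=0 payload=0x0D=13: acc |= 13<<7 -> acc=1695 shift=14 [end]
Varint 2: bytes[2:4] = 9F 0D -> value 1695 (2 byte(s))
  byte[4]=0xC7 cont=1 payload=0x47=71: acc |= 71<<0 -> acc=71 shift=7
  byte[5]=0x58 cont=0 payload=0x58=88: acc |= 88<<7 -> acc=11335 shift=14 [end]
Varint 3: bytes[4:6] = C7 58 -> value 11335 (2 byte(s))

Answer: 6952 1695 11335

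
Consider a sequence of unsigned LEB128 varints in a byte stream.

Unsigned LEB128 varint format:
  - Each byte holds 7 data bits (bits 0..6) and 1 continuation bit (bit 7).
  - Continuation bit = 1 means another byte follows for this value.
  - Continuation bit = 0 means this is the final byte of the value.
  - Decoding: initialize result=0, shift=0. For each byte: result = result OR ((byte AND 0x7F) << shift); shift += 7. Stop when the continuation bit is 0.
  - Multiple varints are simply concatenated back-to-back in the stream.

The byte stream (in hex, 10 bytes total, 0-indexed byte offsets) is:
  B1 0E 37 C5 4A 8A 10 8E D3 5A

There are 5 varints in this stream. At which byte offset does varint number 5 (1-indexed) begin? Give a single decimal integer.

Answer: 7

Derivation:
  byte[0]=0xB1 cont=1 payload=0x31=49: acc |= 49<<0 -> acc=49 shift=7
  byte[1]=0x0E cont=0 payload=0x0E=14: acc |= 14<<7 -> acc=1841 shift=14 [end]
Varint 1: bytes[0:2] = B1 0E -> value 1841 (2 byte(s))
  byte[2]=0x37 cont=0 payload=0x37=55: acc |= 55<<0 -> acc=55 shift=7 [end]
Varint 2: bytes[2:3] = 37 -> value 55 (1 byte(s))
  byte[3]=0xC5 cont=1 payload=0x45=69: acc |= 69<<0 -> acc=69 shift=7
  byte[4]=0x4A cont=0 payload=0x4A=74: acc |= 74<<7 -> acc=9541 shift=14 [end]
Varint 3: bytes[3:5] = C5 4A -> value 9541 (2 byte(s))
  byte[5]=0x8A cont=1 payload=0x0A=10: acc |= 10<<0 -> acc=10 shift=7
  byte[6]=0x10 cont=0 payload=0x10=16: acc |= 16<<7 -> acc=2058 shift=14 [end]
Varint 4: bytes[5:7] = 8A 10 -> value 2058 (2 byte(s))
  byte[7]=0x8E cont=1 payload=0x0E=14: acc |= 14<<0 -> acc=14 shift=7
  byte[8]=0xD3 cont=1 payload=0x53=83: acc |= 83<<7 -> acc=10638 shift=14
  byte[9]=0x5A cont=0 payload=0x5A=90: acc |= 90<<14 -> acc=1485198 shift=21 [end]
Varint 5: bytes[7:10] = 8E D3 5A -> value 1485198 (3 byte(s))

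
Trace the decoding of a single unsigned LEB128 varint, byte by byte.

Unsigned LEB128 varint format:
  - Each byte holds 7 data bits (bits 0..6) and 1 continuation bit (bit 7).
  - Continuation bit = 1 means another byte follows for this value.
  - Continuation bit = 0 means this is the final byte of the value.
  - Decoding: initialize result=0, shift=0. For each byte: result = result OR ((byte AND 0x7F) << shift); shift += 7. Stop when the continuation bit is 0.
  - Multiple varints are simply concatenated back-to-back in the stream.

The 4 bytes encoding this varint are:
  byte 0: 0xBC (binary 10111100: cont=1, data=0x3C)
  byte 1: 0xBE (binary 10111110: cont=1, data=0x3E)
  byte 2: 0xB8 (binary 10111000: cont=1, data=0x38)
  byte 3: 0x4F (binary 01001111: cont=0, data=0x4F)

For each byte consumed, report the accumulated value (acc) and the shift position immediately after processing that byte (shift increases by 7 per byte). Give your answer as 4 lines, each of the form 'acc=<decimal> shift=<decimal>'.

byte 0=0xBC: payload=0x3C=60, contrib = 60<<0 = 60; acc -> 60, shift -> 7
byte 1=0xBE: payload=0x3E=62, contrib = 62<<7 = 7936; acc -> 7996, shift -> 14
byte 2=0xB8: payload=0x38=56, contrib = 56<<14 = 917504; acc -> 925500, shift -> 21
byte 3=0x4F: payload=0x4F=79, contrib = 79<<21 = 165675008; acc -> 166600508, shift -> 28

Answer: acc=60 shift=7
acc=7996 shift=14
acc=925500 shift=21
acc=166600508 shift=28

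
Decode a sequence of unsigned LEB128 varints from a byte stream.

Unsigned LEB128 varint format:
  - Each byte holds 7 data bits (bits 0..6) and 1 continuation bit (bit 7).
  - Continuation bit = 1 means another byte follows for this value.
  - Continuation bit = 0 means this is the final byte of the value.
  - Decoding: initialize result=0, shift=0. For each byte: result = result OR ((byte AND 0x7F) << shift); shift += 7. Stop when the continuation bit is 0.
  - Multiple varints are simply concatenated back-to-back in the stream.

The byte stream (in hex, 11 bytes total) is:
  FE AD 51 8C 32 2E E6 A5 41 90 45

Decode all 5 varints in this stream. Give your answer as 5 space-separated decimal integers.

  byte[0]=0xFE cont=1 payload=0x7E=126: acc |= 126<<0 -> acc=126 shift=7
  byte[1]=0xAD cont=1 payload=0x2D=45: acc |= 45<<7 -> acc=5886 shift=14
  byte[2]=0x51 cont=0 payload=0x51=81: acc |= 81<<14 -> acc=1332990 shift=21 [end]
Varint 1: bytes[0:3] = FE AD 51 -> value 1332990 (3 byte(s))
  byte[3]=0x8C cont=1 payload=0x0C=12: acc |= 12<<0 -> acc=12 shift=7
  byte[4]=0x32 cont=0 payload=0x32=50: acc |= 50<<7 -> acc=6412 shift=14 [end]
Varint 2: bytes[3:5] = 8C 32 -> value 6412 (2 byte(s))
  byte[5]=0x2E cont=0 payload=0x2E=46: acc |= 46<<0 -> acc=46 shift=7 [end]
Varint 3: bytes[5:6] = 2E -> value 46 (1 byte(s))
  byte[6]=0xE6 cont=1 payload=0x66=102: acc |= 102<<0 -> acc=102 shift=7
  byte[7]=0xA5 cont=1 payload=0x25=37: acc |= 37<<7 -> acc=4838 shift=14
  byte[8]=0x41 cont=0 payload=0x41=65: acc |= 65<<14 -> acc=1069798 shift=21 [end]
Varint 4: bytes[6:9] = E6 A5 41 -> value 1069798 (3 byte(s))
  byte[9]=0x90 cont=1 payload=0x10=16: acc |= 16<<0 -> acc=16 shift=7
  byte[10]=0x45 cont=0 payload=0x45=69: acc |= 69<<7 -> acc=8848 shift=14 [end]
Varint 5: bytes[9:11] = 90 45 -> value 8848 (2 byte(s))

Answer: 1332990 6412 46 1069798 8848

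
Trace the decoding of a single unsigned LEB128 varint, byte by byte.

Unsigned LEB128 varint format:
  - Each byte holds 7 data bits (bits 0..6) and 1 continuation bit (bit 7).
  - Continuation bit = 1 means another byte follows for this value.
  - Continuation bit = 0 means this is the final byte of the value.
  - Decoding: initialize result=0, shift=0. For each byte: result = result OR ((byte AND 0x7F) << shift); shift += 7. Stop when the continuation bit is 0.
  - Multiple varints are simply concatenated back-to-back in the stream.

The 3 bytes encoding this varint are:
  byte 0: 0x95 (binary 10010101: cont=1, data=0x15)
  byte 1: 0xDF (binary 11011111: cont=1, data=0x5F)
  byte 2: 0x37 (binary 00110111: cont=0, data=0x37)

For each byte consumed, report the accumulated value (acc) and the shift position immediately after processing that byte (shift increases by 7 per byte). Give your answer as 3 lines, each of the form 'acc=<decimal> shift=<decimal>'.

byte 0=0x95: payload=0x15=21, contrib = 21<<0 = 21; acc -> 21, shift -> 7
byte 1=0xDF: payload=0x5F=95, contrib = 95<<7 = 12160; acc -> 12181, shift -> 14
byte 2=0x37: payload=0x37=55, contrib = 55<<14 = 901120; acc -> 913301, shift -> 21

Answer: acc=21 shift=7
acc=12181 shift=14
acc=913301 shift=21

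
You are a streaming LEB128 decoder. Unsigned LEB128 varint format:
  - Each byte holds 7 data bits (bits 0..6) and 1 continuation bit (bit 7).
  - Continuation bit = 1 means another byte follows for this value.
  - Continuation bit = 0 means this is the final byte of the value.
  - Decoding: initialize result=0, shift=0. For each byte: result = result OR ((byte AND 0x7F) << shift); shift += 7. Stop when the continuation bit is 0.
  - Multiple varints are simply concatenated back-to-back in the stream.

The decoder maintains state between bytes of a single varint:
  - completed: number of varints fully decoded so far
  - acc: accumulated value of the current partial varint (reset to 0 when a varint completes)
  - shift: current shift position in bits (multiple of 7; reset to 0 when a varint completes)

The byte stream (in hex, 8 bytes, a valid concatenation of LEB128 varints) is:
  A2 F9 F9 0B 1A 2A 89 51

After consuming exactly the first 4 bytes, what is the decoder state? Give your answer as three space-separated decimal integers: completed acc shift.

Answer: 1 0 0

Derivation:
byte[0]=0xA2 cont=1 payload=0x22: acc |= 34<<0 -> completed=0 acc=34 shift=7
byte[1]=0xF9 cont=1 payload=0x79: acc |= 121<<7 -> completed=0 acc=15522 shift=14
byte[2]=0xF9 cont=1 payload=0x79: acc |= 121<<14 -> completed=0 acc=1997986 shift=21
byte[3]=0x0B cont=0 payload=0x0B: varint #1 complete (value=25066658); reset -> completed=1 acc=0 shift=0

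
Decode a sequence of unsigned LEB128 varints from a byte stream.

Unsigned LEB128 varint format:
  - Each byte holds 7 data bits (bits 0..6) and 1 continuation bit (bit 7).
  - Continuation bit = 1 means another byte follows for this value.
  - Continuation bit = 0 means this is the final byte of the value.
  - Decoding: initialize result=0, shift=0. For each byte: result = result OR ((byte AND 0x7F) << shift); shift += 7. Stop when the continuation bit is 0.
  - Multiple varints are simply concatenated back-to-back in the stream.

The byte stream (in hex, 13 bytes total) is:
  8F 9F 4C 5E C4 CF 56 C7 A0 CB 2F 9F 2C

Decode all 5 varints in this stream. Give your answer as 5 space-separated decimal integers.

Answer: 1249167 94 1419204 99799111 5663

Derivation:
  byte[0]=0x8F cont=1 payload=0x0F=15: acc |= 15<<0 -> acc=15 shift=7
  byte[1]=0x9F cont=1 payload=0x1F=31: acc |= 31<<7 -> acc=3983 shift=14
  byte[2]=0x4C cont=0 payload=0x4C=76: acc |= 76<<14 -> acc=1249167 shift=21 [end]
Varint 1: bytes[0:3] = 8F 9F 4C -> value 1249167 (3 byte(s))
  byte[3]=0x5E cont=0 payload=0x5E=94: acc |= 94<<0 -> acc=94 shift=7 [end]
Varint 2: bytes[3:4] = 5E -> value 94 (1 byte(s))
  byte[4]=0xC4 cont=1 payload=0x44=68: acc |= 68<<0 -> acc=68 shift=7
  byte[5]=0xCF cont=1 payload=0x4F=79: acc |= 79<<7 -> acc=10180 shift=14
  byte[6]=0x56 cont=0 payload=0x56=86: acc |= 86<<14 -> acc=1419204 shift=21 [end]
Varint 3: bytes[4:7] = C4 CF 56 -> value 1419204 (3 byte(s))
  byte[7]=0xC7 cont=1 payload=0x47=71: acc |= 71<<0 -> acc=71 shift=7
  byte[8]=0xA0 cont=1 payload=0x20=32: acc |= 32<<7 -> acc=4167 shift=14
  byte[9]=0xCB cont=1 payload=0x4B=75: acc |= 75<<14 -> acc=1232967 shift=21
  byte[10]=0x2F cont=0 payload=0x2F=47: acc |= 47<<21 -> acc=99799111 shift=28 [end]
Varint 4: bytes[7:11] = C7 A0 CB 2F -> value 99799111 (4 byte(s))
  byte[11]=0x9F cont=1 payload=0x1F=31: acc |= 31<<0 -> acc=31 shift=7
  byte[12]=0x2C cont=0 payload=0x2C=44: acc |= 44<<7 -> acc=5663 shift=14 [end]
Varint 5: bytes[11:13] = 9F 2C -> value 5663 (2 byte(s))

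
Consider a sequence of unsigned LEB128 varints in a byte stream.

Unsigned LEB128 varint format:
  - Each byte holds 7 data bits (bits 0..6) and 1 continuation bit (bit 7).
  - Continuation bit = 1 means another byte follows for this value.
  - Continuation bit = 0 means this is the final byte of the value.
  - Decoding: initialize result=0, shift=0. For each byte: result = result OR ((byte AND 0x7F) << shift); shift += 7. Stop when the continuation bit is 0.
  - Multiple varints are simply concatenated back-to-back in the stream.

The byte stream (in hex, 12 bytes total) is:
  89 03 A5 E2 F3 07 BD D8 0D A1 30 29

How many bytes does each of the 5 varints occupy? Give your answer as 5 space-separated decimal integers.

Answer: 2 4 3 2 1

Derivation:
  byte[0]=0x89 cont=1 payload=0x09=9: acc |= 9<<0 -> acc=9 shift=7
  byte[1]=0x03 cont=0 payload=0x03=3: acc |= 3<<7 -> acc=393 shift=14 [end]
Varint 1: bytes[0:2] = 89 03 -> value 393 (2 byte(s))
  byte[2]=0xA5 cont=1 payload=0x25=37: acc |= 37<<0 -> acc=37 shift=7
  byte[3]=0xE2 cont=1 payload=0x62=98: acc |= 98<<7 -> acc=12581 shift=14
  byte[4]=0xF3 cont=1 payload=0x73=115: acc |= 115<<14 -> acc=1896741 shift=21
  byte[5]=0x07 cont=0 payload=0x07=7: acc |= 7<<21 -> acc=16576805 shift=28 [end]
Varint 2: bytes[2:6] = A5 E2 F3 07 -> value 16576805 (4 byte(s))
  byte[6]=0xBD cont=1 payload=0x3D=61: acc |= 61<<0 -> acc=61 shift=7
  byte[7]=0xD8 cont=1 payload=0x58=88: acc |= 88<<7 -> acc=11325 shift=14
  byte[8]=0x0D cont=0 payload=0x0D=13: acc |= 13<<14 -> acc=224317 shift=21 [end]
Varint 3: bytes[6:9] = BD D8 0D -> value 224317 (3 byte(s))
  byte[9]=0xA1 cont=1 payload=0x21=33: acc |= 33<<0 -> acc=33 shift=7
  byte[10]=0x30 cont=0 payload=0x30=48: acc |= 48<<7 -> acc=6177 shift=14 [end]
Varint 4: bytes[9:11] = A1 30 -> value 6177 (2 byte(s))
  byte[11]=0x29 cont=0 payload=0x29=41: acc |= 41<<0 -> acc=41 shift=7 [end]
Varint 5: bytes[11:12] = 29 -> value 41 (1 byte(s))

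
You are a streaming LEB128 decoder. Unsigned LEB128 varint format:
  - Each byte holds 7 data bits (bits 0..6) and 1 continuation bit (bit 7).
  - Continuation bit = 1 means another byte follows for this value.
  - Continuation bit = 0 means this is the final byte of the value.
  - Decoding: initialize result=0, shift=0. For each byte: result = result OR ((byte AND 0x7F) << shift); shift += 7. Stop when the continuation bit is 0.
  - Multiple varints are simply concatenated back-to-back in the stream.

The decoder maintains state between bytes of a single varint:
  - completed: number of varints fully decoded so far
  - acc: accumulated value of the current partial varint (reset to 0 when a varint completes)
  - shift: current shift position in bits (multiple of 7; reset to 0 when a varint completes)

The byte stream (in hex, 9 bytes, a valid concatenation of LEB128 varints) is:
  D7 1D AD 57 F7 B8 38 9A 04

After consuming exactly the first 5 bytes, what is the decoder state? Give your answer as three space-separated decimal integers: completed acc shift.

byte[0]=0xD7 cont=1 payload=0x57: acc |= 87<<0 -> completed=0 acc=87 shift=7
byte[1]=0x1D cont=0 payload=0x1D: varint #1 complete (value=3799); reset -> completed=1 acc=0 shift=0
byte[2]=0xAD cont=1 payload=0x2D: acc |= 45<<0 -> completed=1 acc=45 shift=7
byte[3]=0x57 cont=0 payload=0x57: varint #2 complete (value=11181); reset -> completed=2 acc=0 shift=0
byte[4]=0xF7 cont=1 payload=0x77: acc |= 119<<0 -> completed=2 acc=119 shift=7

Answer: 2 119 7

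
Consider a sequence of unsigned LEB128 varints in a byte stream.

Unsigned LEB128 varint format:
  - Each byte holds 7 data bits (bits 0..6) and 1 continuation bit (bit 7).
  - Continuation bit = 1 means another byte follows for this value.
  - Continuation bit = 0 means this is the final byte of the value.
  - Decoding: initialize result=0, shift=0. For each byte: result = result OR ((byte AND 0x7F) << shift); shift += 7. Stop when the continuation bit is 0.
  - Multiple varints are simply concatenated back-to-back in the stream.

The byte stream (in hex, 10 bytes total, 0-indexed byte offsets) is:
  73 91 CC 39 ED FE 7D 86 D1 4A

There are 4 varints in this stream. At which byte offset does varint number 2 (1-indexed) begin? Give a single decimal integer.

  byte[0]=0x73 cont=0 payload=0x73=115: acc |= 115<<0 -> acc=115 shift=7 [end]
Varint 1: bytes[0:1] = 73 -> value 115 (1 byte(s))
  byte[1]=0x91 cont=1 payload=0x11=17: acc |= 17<<0 -> acc=17 shift=7
  byte[2]=0xCC cont=1 payload=0x4C=76: acc |= 76<<7 -> acc=9745 shift=14
  byte[3]=0x39 cont=0 payload=0x39=57: acc |= 57<<14 -> acc=943633 shift=21 [end]
Varint 2: bytes[1:4] = 91 CC 39 -> value 943633 (3 byte(s))
  byte[4]=0xED cont=1 payload=0x6D=109: acc |= 109<<0 -> acc=109 shift=7
  byte[5]=0xFE cont=1 payload=0x7E=126: acc |= 126<<7 -> acc=16237 shift=14
  byte[6]=0x7D cont=0 payload=0x7D=125: acc |= 125<<14 -> acc=2064237 shift=21 [end]
Varint 3: bytes[4:7] = ED FE 7D -> value 2064237 (3 byte(s))
  byte[7]=0x86 cont=1 payload=0x06=6: acc |= 6<<0 -> acc=6 shift=7
  byte[8]=0xD1 cont=1 payload=0x51=81: acc |= 81<<7 -> acc=10374 shift=14
  byte[9]=0x4A cont=0 payload=0x4A=74: acc |= 74<<14 -> acc=1222790 shift=21 [end]
Varint 4: bytes[7:10] = 86 D1 4A -> value 1222790 (3 byte(s))

Answer: 1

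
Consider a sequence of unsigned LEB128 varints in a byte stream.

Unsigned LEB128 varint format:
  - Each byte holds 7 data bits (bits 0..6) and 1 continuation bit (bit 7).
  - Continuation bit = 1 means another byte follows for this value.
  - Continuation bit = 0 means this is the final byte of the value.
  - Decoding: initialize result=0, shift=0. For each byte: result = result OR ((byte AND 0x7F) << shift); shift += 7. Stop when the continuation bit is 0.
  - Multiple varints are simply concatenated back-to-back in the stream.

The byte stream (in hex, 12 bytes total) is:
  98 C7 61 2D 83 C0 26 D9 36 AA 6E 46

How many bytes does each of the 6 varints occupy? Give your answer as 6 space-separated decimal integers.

  byte[0]=0x98 cont=1 payload=0x18=24: acc |= 24<<0 -> acc=24 shift=7
  byte[1]=0xC7 cont=1 payload=0x47=71: acc |= 71<<7 -> acc=9112 shift=14
  byte[2]=0x61 cont=0 payload=0x61=97: acc |= 97<<14 -> acc=1598360 shift=21 [end]
Varint 1: bytes[0:3] = 98 C7 61 -> value 1598360 (3 byte(s))
  byte[3]=0x2D cont=0 payload=0x2D=45: acc |= 45<<0 -> acc=45 shift=7 [end]
Varint 2: bytes[3:4] = 2D -> value 45 (1 byte(s))
  byte[4]=0x83 cont=1 payload=0x03=3: acc |= 3<<0 -> acc=3 shift=7
  byte[5]=0xC0 cont=1 payload=0x40=64: acc |= 64<<7 -> acc=8195 shift=14
  byte[6]=0x26 cont=0 payload=0x26=38: acc |= 38<<14 -> acc=630787 shift=21 [end]
Varint 3: bytes[4:7] = 83 C0 26 -> value 630787 (3 byte(s))
  byte[7]=0xD9 cont=1 payload=0x59=89: acc |= 89<<0 -> acc=89 shift=7
  byte[8]=0x36 cont=0 payload=0x36=54: acc |= 54<<7 -> acc=7001 shift=14 [end]
Varint 4: bytes[7:9] = D9 36 -> value 7001 (2 byte(s))
  byte[9]=0xAA cont=1 payload=0x2A=42: acc |= 42<<0 -> acc=42 shift=7
  byte[10]=0x6E cont=0 payload=0x6E=110: acc |= 110<<7 -> acc=14122 shift=14 [end]
Varint 5: bytes[9:11] = AA 6E -> value 14122 (2 byte(s))
  byte[11]=0x46 cont=0 payload=0x46=70: acc |= 70<<0 -> acc=70 shift=7 [end]
Varint 6: bytes[11:12] = 46 -> value 70 (1 byte(s))

Answer: 3 1 3 2 2 1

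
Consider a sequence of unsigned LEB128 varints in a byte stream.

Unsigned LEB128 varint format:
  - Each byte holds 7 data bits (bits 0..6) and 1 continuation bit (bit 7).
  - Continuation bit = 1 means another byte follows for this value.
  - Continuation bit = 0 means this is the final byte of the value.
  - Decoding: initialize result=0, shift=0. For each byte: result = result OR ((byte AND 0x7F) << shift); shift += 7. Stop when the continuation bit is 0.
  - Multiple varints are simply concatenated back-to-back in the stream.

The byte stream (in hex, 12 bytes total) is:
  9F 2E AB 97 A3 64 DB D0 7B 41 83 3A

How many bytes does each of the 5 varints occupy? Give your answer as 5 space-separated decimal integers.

  byte[0]=0x9F cont=1 payload=0x1F=31: acc |= 31<<0 -> acc=31 shift=7
  byte[1]=0x2E cont=0 payload=0x2E=46: acc |= 46<<7 -> acc=5919 shift=14 [end]
Varint 1: bytes[0:2] = 9F 2E -> value 5919 (2 byte(s))
  byte[2]=0xAB cont=1 payload=0x2B=43: acc |= 43<<0 -> acc=43 shift=7
  byte[3]=0x97 cont=1 payload=0x17=23: acc |= 23<<7 -> acc=2987 shift=14
  byte[4]=0xA3 cont=1 payload=0x23=35: acc |= 35<<14 -> acc=576427 shift=21
  byte[5]=0x64 cont=0 payload=0x64=100: acc |= 100<<21 -> acc=210291627 shift=28 [end]
Varint 2: bytes[2:6] = AB 97 A3 64 -> value 210291627 (4 byte(s))
  byte[6]=0xDB cont=1 payload=0x5B=91: acc |= 91<<0 -> acc=91 shift=7
  byte[7]=0xD0 cont=1 payload=0x50=80: acc |= 80<<7 -> acc=10331 shift=14
  byte[8]=0x7B cont=0 payload=0x7B=123: acc |= 123<<14 -> acc=2025563 shift=21 [end]
Varint 3: bytes[6:9] = DB D0 7B -> value 2025563 (3 byte(s))
  byte[9]=0x41 cont=0 payload=0x41=65: acc |= 65<<0 -> acc=65 shift=7 [end]
Varint 4: bytes[9:10] = 41 -> value 65 (1 byte(s))
  byte[10]=0x83 cont=1 payload=0x03=3: acc |= 3<<0 -> acc=3 shift=7
  byte[11]=0x3A cont=0 payload=0x3A=58: acc |= 58<<7 -> acc=7427 shift=14 [end]
Varint 5: bytes[10:12] = 83 3A -> value 7427 (2 byte(s))

Answer: 2 4 3 1 2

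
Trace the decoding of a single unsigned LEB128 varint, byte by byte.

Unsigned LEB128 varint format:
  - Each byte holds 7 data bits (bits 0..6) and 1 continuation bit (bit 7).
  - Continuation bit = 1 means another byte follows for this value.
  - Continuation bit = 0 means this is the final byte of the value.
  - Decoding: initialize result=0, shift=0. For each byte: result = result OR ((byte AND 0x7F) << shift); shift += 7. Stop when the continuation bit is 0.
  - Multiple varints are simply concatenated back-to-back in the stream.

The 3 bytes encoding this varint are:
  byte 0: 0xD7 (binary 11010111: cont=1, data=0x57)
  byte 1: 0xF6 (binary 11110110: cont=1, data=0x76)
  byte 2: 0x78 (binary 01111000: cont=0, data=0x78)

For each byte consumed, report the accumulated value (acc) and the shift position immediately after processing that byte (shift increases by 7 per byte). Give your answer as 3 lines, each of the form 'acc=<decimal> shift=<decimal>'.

byte 0=0xD7: payload=0x57=87, contrib = 87<<0 = 87; acc -> 87, shift -> 7
byte 1=0xF6: payload=0x76=118, contrib = 118<<7 = 15104; acc -> 15191, shift -> 14
byte 2=0x78: payload=0x78=120, contrib = 120<<14 = 1966080; acc -> 1981271, shift -> 21

Answer: acc=87 shift=7
acc=15191 shift=14
acc=1981271 shift=21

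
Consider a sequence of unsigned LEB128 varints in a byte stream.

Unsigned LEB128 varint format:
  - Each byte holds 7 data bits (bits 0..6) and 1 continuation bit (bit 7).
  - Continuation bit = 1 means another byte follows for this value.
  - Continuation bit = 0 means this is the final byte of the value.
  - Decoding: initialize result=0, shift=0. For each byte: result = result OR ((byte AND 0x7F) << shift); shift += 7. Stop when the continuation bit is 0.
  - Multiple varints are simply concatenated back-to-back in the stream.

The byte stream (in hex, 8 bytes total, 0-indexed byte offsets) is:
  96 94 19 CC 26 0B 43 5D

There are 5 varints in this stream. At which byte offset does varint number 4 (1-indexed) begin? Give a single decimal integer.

  byte[0]=0x96 cont=1 payload=0x16=22: acc |= 22<<0 -> acc=22 shift=7
  byte[1]=0x94 cont=1 payload=0x14=20: acc |= 20<<7 -> acc=2582 shift=14
  byte[2]=0x19 cont=0 payload=0x19=25: acc |= 25<<14 -> acc=412182 shift=21 [end]
Varint 1: bytes[0:3] = 96 94 19 -> value 412182 (3 byte(s))
  byte[3]=0xCC cont=1 payload=0x4C=76: acc |= 76<<0 -> acc=76 shift=7
  byte[4]=0x26 cont=0 payload=0x26=38: acc |= 38<<7 -> acc=4940 shift=14 [end]
Varint 2: bytes[3:5] = CC 26 -> value 4940 (2 byte(s))
  byte[5]=0x0B cont=0 payload=0x0B=11: acc |= 11<<0 -> acc=11 shift=7 [end]
Varint 3: bytes[5:6] = 0B -> value 11 (1 byte(s))
  byte[6]=0x43 cont=0 payload=0x43=67: acc |= 67<<0 -> acc=67 shift=7 [end]
Varint 4: bytes[6:7] = 43 -> value 67 (1 byte(s))
  byte[7]=0x5D cont=0 payload=0x5D=93: acc |= 93<<0 -> acc=93 shift=7 [end]
Varint 5: bytes[7:8] = 5D -> value 93 (1 byte(s))

Answer: 6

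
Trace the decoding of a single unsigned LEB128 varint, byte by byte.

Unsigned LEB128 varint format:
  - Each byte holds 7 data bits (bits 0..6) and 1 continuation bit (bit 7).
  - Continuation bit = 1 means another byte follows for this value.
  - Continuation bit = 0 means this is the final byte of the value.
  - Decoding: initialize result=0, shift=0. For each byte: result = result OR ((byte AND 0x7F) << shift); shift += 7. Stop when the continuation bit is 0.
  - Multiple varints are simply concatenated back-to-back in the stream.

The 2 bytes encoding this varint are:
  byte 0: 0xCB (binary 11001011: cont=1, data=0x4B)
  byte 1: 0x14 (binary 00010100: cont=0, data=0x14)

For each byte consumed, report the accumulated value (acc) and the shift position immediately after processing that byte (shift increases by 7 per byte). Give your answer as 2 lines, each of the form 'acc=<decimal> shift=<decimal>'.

Answer: acc=75 shift=7
acc=2635 shift=14

Derivation:
byte 0=0xCB: payload=0x4B=75, contrib = 75<<0 = 75; acc -> 75, shift -> 7
byte 1=0x14: payload=0x14=20, contrib = 20<<7 = 2560; acc -> 2635, shift -> 14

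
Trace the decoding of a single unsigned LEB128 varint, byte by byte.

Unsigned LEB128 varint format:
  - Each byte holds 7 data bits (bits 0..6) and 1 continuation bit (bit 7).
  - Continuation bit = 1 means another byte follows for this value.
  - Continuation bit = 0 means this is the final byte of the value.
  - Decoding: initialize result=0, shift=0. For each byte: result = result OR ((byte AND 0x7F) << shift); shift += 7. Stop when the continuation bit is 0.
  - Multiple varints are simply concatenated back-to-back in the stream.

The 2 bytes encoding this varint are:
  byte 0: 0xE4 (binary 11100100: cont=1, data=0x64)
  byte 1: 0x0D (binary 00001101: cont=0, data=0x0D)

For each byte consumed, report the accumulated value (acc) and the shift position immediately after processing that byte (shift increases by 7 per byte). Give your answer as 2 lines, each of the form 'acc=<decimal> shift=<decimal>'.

byte 0=0xE4: payload=0x64=100, contrib = 100<<0 = 100; acc -> 100, shift -> 7
byte 1=0x0D: payload=0x0D=13, contrib = 13<<7 = 1664; acc -> 1764, shift -> 14

Answer: acc=100 shift=7
acc=1764 shift=14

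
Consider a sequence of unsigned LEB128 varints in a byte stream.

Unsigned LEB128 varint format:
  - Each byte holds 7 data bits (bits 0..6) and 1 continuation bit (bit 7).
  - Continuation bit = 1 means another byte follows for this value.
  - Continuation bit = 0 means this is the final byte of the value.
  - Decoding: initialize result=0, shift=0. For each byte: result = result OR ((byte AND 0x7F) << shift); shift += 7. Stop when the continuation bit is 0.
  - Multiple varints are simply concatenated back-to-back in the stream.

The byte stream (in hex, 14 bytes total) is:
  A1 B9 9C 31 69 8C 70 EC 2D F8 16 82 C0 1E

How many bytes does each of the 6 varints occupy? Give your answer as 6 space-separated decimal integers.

Answer: 4 1 2 2 2 3

Derivation:
  byte[0]=0xA1 cont=1 payload=0x21=33: acc |= 33<<0 -> acc=33 shift=7
  byte[1]=0xB9 cont=1 payload=0x39=57: acc |= 57<<7 -> acc=7329 shift=14
  byte[2]=0x9C cont=1 payload=0x1C=28: acc |= 28<<14 -> acc=466081 shift=21
  byte[3]=0x31 cont=0 payload=0x31=49: acc |= 49<<21 -> acc=103226529 shift=28 [end]
Varint 1: bytes[0:4] = A1 B9 9C 31 -> value 103226529 (4 byte(s))
  byte[4]=0x69 cont=0 payload=0x69=105: acc |= 105<<0 -> acc=105 shift=7 [end]
Varint 2: bytes[4:5] = 69 -> value 105 (1 byte(s))
  byte[5]=0x8C cont=1 payload=0x0C=12: acc |= 12<<0 -> acc=12 shift=7
  byte[6]=0x70 cont=0 payload=0x70=112: acc |= 112<<7 -> acc=14348 shift=14 [end]
Varint 3: bytes[5:7] = 8C 70 -> value 14348 (2 byte(s))
  byte[7]=0xEC cont=1 payload=0x6C=108: acc |= 108<<0 -> acc=108 shift=7
  byte[8]=0x2D cont=0 payload=0x2D=45: acc |= 45<<7 -> acc=5868 shift=14 [end]
Varint 4: bytes[7:9] = EC 2D -> value 5868 (2 byte(s))
  byte[9]=0xF8 cont=1 payload=0x78=120: acc |= 120<<0 -> acc=120 shift=7
  byte[10]=0x16 cont=0 payload=0x16=22: acc |= 22<<7 -> acc=2936 shift=14 [end]
Varint 5: bytes[9:11] = F8 16 -> value 2936 (2 byte(s))
  byte[11]=0x82 cont=1 payload=0x02=2: acc |= 2<<0 -> acc=2 shift=7
  byte[12]=0xC0 cont=1 payload=0x40=64: acc |= 64<<7 -> acc=8194 shift=14
  byte[13]=0x1E cont=0 payload=0x1E=30: acc |= 30<<14 -> acc=499714 shift=21 [end]
Varint 6: bytes[11:14] = 82 C0 1E -> value 499714 (3 byte(s))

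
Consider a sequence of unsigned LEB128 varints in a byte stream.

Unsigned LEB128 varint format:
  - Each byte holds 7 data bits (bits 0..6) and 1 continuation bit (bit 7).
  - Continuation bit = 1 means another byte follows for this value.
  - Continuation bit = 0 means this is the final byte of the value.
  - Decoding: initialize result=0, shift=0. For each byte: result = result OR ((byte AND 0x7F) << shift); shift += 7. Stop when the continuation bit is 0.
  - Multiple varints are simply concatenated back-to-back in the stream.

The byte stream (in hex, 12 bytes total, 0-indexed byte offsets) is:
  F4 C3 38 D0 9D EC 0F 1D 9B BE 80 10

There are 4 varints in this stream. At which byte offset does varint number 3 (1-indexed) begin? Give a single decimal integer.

Answer: 7

Derivation:
  byte[0]=0xF4 cont=1 payload=0x74=116: acc |= 116<<0 -> acc=116 shift=7
  byte[1]=0xC3 cont=1 payload=0x43=67: acc |= 67<<7 -> acc=8692 shift=14
  byte[2]=0x38 cont=0 payload=0x38=56: acc |= 56<<14 -> acc=926196 shift=21 [end]
Varint 1: bytes[0:3] = F4 C3 38 -> value 926196 (3 byte(s))
  byte[3]=0xD0 cont=1 payload=0x50=80: acc |= 80<<0 -> acc=80 shift=7
  byte[4]=0x9D cont=1 payload=0x1D=29: acc |= 29<<7 -> acc=3792 shift=14
  byte[5]=0xEC cont=1 payload=0x6C=108: acc |= 108<<14 -> acc=1773264 shift=21
  byte[6]=0x0F cont=0 payload=0x0F=15: acc |= 15<<21 -> acc=33230544 shift=28 [end]
Varint 2: bytes[3:7] = D0 9D EC 0F -> value 33230544 (4 byte(s))
  byte[7]=0x1D cont=0 payload=0x1D=29: acc |= 29<<0 -> acc=29 shift=7 [end]
Varint 3: bytes[7:8] = 1D -> value 29 (1 byte(s))
  byte[8]=0x9B cont=1 payload=0x1B=27: acc |= 27<<0 -> acc=27 shift=7
  byte[9]=0xBE cont=1 payload=0x3E=62: acc |= 62<<7 -> acc=7963 shift=14
  byte[10]=0x80 cont=1 payload=0x00=0: acc |= 0<<14 -> acc=7963 shift=21
  byte[11]=0x10 cont=0 payload=0x10=16: acc |= 16<<21 -> acc=33562395 shift=28 [end]
Varint 4: bytes[8:12] = 9B BE 80 10 -> value 33562395 (4 byte(s))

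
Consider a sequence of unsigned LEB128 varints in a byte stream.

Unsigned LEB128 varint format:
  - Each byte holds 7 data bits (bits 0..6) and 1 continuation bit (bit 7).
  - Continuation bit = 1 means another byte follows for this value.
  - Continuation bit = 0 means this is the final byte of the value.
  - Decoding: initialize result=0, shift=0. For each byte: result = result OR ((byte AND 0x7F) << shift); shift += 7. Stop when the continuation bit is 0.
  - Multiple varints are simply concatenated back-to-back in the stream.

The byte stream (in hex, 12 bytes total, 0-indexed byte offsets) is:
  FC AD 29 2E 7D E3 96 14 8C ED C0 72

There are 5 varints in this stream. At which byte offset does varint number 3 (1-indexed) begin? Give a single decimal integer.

  byte[0]=0xFC cont=1 payload=0x7C=124: acc |= 124<<0 -> acc=124 shift=7
  byte[1]=0xAD cont=1 payload=0x2D=45: acc |= 45<<7 -> acc=5884 shift=14
  byte[2]=0x29 cont=0 payload=0x29=41: acc |= 41<<14 -> acc=677628 shift=21 [end]
Varint 1: bytes[0:3] = FC AD 29 -> value 677628 (3 byte(s))
  byte[3]=0x2E cont=0 payload=0x2E=46: acc |= 46<<0 -> acc=46 shift=7 [end]
Varint 2: bytes[3:4] = 2E -> value 46 (1 byte(s))
  byte[4]=0x7D cont=0 payload=0x7D=125: acc |= 125<<0 -> acc=125 shift=7 [end]
Varint 3: bytes[4:5] = 7D -> value 125 (1 byte(s))
  byte[5]=0xE3 cont=1 payload=0x63=99: acc |= 99<<0 -> acc=99 shift=7
  byte[6]=0x96 cont=1 payload=0x16=22: acc |= 22<<7 -> acc=2915 shift=14
  byte[7]=0x14 cont=0 payload=0x14=20: acc |= 20<<14 -> acc=330595 shift=21 [end]
Varint 4: bytes[5:8] = E3 96 14 -> value 330595 (3 byte(s))
  byte[8]=0x8C cont=1 payload=0x0C=12: acc |= 12<<0 -> acc=12 shift=7
  byte[9]=0xED cont=1 payload=0x6D=109: acc |= 109<<7 -> acc=13964 shift=14
  byte[10]=0xC0 cont=1 payload=0x40=64: acc |= 64<<14 -> acc=1062540 shift=21
  byte[11]=0x72 cont=0 payload=0x72=114: acc |= 114<<21 -> acc=240137868 shift=28 [end]
Varint 5: bytes[8:12] = 8C ED C0 72 -> value 240137868 (4 byte(s))

Answer: 4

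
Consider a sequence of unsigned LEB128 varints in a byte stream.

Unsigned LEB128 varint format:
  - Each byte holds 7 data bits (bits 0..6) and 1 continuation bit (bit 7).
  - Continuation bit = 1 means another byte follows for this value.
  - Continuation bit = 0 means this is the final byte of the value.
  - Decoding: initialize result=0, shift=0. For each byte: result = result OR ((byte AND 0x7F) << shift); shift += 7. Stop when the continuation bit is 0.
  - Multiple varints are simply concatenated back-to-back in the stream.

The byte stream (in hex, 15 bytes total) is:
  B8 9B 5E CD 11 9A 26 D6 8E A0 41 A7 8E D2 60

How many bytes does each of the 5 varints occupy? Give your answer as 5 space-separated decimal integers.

  byte[0]=0xB8 cont=1 payload=0x38=56: acc |= 56<<0 -> acc=56 shift=7
  byte[1]=0x9B cont=1 payload=0x1B=27: acc |= 27<<7 -> acc=3512 shift=14
  byte[2]=0x5E cont=0 payload=0x5E=94: acc |= 94<<14 -> acc=1543608 shift=21 [end]
Varint 1: bytes[0:3] = B8 9B 5E -> value 1543608 (3 byte(s))
  byte[3]=0xCD cont=1 payload=0x4D=77: acc |= 77<<0 -> acc=77 shift=7
  byte[4]=0x11 cont=0 payload=0x11=17: acc |= 17<<7 -> acc=2253 shift=14 [end]
Varint 2: bytes[3:5] = CD 11 -> value 2253 (2 byte(s))
  byte[5]=0x9A cont=1 payload=0x1A=26: acc |= 26<<0 -> acc=26 shift=7
  byte[6]=0x26 cont=0 payload=0x26=38: acc |= 38<<7 -> acc=4890 shift=14 [end]
Varint 3: bytes[5:7] = 9A 26 -> value 4890 (2 byte(s))
  byte[7]=0xD6 cont=1 payload=0x56=86: acc |= 86<<0 -> acc=86 shift=7
  byte[8]=0x8E cont=1 payload=0x0E=14: acc |= 14<<7 -> acc=1878 shift=14
  byte[9]=0xA0 cont=1 payload=0x20=32: acc |= 32<<14 -> acc=526166 shift=21
  byte[10]=0x41 cont=0 payload=0x41=65: acc |= 65<<21 -> acc=136841046 shift=28 [end]
Varint 4: bytes[7:11] = D6 8E A0 41 -> value 136841046 (4 byte(s))
  byte[11]=0xA7 cont=1 payload=0x27=39: acc |= 39<<0 -> acc=39 shift=7
  byte[12]=0x8E cont=1 payload=0x0E=14: acc |= 14<<7 -> acc=1831 shift=14
  byte[13]=0xD2 cont=1 payload=0x52=82: acc |= 82<<14 -> acc=1345319 shift=21
  byte[14]=0x60 cont=0 payload=0x60=96: acc |= 96<<21 -> acc=202671911 shift=28 [end]
Varint 5: bytes[11:15] = A7 8E D2 60 -> value 202671911 (4 byte(s))

Answer: 3 2 2 4 4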